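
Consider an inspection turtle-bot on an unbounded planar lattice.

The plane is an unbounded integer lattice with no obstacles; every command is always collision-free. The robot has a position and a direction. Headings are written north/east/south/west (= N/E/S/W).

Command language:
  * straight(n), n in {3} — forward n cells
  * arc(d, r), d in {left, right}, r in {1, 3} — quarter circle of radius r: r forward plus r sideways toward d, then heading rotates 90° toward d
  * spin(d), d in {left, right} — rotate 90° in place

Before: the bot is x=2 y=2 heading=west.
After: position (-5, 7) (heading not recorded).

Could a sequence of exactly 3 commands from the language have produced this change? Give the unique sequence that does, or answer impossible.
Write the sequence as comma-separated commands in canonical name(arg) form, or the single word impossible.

arc(right, 3), arc(left, 3), arc(left, 1)

key: order matters: swapping arc(right, 3) and arc(left, 1) lands elsewhere
begin: x=2 y=2 heading=west
1. arc(right, 3) → x=-1 y=5 heading=north
2. arc(left, 3) → x=-4 y=8 heading=west
3. arc(left, 1) → x=-5 y=7 heading=south
uniquely the one of 343 3-step routes that fits.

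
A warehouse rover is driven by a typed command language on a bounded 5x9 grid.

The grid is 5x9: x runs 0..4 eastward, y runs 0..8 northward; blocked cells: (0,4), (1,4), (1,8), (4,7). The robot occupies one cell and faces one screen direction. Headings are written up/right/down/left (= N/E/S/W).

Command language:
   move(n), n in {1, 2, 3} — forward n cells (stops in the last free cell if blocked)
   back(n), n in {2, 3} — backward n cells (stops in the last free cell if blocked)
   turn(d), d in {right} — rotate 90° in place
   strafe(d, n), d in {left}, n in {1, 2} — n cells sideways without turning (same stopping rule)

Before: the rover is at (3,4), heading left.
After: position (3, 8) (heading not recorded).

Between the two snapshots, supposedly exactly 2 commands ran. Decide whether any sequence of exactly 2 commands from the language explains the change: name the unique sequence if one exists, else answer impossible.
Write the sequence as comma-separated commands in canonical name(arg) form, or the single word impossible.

impossible

every 2-command combo misses the target.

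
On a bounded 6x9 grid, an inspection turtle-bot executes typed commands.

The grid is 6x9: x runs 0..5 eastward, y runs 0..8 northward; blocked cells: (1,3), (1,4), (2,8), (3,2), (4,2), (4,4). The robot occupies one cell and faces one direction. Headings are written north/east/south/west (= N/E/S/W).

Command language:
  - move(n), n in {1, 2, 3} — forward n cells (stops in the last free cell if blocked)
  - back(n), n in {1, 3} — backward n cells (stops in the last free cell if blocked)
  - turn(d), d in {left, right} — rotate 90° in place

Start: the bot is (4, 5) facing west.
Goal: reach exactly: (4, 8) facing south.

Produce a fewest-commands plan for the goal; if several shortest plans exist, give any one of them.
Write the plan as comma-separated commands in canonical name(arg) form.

turn(left), back(3)

start: (4, 5) facing west
t=1 turn(left) ⇒ (4, 5) facing south
t=2 back(3) ⇒ (4, 8) facing south
nothing shorter than 2 reaches the goal.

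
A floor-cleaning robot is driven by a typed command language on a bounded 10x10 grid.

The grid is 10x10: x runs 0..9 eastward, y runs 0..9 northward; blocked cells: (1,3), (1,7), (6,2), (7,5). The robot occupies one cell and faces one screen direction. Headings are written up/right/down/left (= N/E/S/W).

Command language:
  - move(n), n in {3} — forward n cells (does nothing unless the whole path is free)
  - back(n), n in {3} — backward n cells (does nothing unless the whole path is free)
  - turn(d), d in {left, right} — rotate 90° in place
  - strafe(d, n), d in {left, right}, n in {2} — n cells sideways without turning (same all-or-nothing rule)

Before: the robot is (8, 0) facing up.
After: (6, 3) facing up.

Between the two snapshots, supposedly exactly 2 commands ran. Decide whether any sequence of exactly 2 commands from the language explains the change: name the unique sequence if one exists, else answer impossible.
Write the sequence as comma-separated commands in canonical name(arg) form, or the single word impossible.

key: order matters: swapping move(3) and strafe(left, 2) lands elsewhere
from: (8, 0) facing up
[1] after move(3): (8, 3) facing up
[2] after strafe(left, 2): (6, 3) facing up
uniquely the one of 36 2-step routes that fits.

move(3), strafe(left, 2)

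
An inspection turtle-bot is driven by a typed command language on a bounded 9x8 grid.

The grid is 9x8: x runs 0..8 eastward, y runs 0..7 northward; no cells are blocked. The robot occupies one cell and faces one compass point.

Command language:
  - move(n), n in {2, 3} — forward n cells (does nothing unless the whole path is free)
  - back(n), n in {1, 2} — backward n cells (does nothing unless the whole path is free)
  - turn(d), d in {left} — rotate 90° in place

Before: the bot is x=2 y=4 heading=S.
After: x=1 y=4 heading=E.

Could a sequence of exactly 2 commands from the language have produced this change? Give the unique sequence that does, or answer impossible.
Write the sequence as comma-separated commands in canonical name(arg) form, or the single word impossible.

turn(left), back(1)

key: position moved to (1,4) AND the heading swung to E — translation plus rotation needed
initial: x=2 y=4 heading=S
step 1 (turn(left)): x=2 y=4 heading=E
step 2 (back(1)): x=1 y=4 heading=E
no other 2-command option fits: unique.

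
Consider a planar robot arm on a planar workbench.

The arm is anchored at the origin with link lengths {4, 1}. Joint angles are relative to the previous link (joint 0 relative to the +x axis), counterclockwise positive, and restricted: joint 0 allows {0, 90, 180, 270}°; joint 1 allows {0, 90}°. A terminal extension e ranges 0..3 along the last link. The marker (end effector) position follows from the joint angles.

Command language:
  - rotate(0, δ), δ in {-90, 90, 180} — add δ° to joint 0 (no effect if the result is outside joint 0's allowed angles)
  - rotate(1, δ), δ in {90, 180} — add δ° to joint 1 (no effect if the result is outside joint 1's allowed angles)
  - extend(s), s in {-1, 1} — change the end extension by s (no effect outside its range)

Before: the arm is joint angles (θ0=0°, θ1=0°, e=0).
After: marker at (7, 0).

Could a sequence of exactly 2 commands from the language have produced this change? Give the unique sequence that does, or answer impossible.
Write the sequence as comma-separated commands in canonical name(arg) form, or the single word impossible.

extend(1), extend(1)

t0: joint angles (θ0=0°, θ1=0°, e=0)
t=1 extend(1) ⇒ joint angles (θ0=0°, θ1=0°, e=1)
t=2 extend(1) ⇒ joint angles (θ0=0°, θ1=0°, e=2)
no other 2-command option fits: unique.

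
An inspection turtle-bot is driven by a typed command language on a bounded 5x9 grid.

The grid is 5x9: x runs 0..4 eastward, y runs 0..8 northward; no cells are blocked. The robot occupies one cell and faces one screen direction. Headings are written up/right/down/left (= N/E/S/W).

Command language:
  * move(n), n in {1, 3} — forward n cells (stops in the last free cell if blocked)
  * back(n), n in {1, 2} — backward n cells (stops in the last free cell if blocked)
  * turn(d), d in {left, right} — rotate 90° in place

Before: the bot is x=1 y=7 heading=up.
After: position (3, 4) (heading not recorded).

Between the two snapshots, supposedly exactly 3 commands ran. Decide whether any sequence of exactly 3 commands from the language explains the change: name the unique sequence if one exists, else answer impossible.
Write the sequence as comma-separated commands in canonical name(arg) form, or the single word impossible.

impossible

no 3-step route produces this change.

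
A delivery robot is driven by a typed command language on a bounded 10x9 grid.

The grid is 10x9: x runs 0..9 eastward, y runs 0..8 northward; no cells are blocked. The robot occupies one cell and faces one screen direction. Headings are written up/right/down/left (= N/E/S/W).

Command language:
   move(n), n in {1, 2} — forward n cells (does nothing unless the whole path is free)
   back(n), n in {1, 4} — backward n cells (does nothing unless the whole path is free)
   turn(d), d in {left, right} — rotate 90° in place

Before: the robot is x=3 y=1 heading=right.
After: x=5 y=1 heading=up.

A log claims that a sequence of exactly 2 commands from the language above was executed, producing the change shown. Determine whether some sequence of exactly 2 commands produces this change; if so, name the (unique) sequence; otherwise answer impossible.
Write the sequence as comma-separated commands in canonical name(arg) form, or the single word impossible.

key: running turn(left) before move(2) would end elsewhere — order is forced
t0: x=3 y=1 heading=right
1. move(2) → x=5 y=1 heading=right
2. turn(left) → x=5 y=1 heading=up
no rival 2-sequence matches.

move(2), turn(left)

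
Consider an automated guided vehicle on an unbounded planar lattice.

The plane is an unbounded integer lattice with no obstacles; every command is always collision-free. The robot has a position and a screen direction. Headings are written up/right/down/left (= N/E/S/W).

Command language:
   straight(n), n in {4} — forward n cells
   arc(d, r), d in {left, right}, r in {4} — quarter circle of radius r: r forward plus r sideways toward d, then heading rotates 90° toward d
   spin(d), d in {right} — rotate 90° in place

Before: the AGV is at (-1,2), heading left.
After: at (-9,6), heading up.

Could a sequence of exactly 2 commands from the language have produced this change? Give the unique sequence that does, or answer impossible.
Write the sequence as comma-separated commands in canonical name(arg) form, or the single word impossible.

straight(4), arc(right, 4)

key: running arc(right, 4) before straight(4) would end elsewhere — order is forced
start: at (-1,2), heading left
[1] after straight(4): at (-5,2), heading left
[2] after arc(right, 4): at (-9,6), heading up
no rival 2-sequence matches.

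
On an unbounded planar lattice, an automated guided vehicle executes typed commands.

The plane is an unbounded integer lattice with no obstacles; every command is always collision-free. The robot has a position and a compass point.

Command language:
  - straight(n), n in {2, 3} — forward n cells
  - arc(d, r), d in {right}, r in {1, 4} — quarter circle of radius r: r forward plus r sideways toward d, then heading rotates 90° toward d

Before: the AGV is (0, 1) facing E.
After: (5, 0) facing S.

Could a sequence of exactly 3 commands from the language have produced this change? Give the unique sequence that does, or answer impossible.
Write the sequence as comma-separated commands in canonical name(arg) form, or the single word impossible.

straight(2), straight(2), arc(right, 1)

key: order matters: swapping straight(2) and arc(right, 1) lands elsewhere
start: (0, 1) facing E
[1] after straight(2): (2, 1) facing E
[2] after straight(2): (4, 1) facing E
[3] after arc(right, 1): (5, 0) facing S
no other 3-command option fits: unique.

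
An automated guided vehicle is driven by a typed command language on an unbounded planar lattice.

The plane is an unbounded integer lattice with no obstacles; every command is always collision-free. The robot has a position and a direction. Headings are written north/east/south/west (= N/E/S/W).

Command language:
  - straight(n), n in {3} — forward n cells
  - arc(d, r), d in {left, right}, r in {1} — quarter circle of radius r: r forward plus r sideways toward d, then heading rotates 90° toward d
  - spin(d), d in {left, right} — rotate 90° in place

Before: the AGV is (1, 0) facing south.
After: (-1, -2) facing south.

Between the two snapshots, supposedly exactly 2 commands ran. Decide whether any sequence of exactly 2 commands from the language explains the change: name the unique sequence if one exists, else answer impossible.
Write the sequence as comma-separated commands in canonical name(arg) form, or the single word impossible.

arc(right, 1), arc(left, 1)

key: running arc(left, 1) before arc(right, 1) would end elsewhere — order is forced
t0: (1, 0) facing south
t=1 arc(right, 1) ⇒ (0, -1) facing west
t=2 arc(left, 1) ⇒ (-1, -2) facing south
uniquely the one of 25 2-step routes that fits.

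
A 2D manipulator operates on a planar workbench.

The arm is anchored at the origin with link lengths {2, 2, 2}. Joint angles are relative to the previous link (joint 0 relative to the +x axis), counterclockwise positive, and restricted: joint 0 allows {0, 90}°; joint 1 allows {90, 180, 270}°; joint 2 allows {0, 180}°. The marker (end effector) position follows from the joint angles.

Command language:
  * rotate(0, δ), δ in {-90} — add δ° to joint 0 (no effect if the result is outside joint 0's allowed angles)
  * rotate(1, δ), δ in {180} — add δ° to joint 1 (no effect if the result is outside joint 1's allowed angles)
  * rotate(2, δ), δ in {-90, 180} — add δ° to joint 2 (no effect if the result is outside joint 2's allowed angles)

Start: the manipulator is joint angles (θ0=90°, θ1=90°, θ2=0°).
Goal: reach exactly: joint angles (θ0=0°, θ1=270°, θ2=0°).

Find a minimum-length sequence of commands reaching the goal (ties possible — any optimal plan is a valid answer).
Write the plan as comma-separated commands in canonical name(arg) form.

rotate(0, -90), rotate(1, 180)

from: joint angles (θ0=90°, θ1=90°, θ2=0°)
t=1 rotate(0, -90) ⇒ joint angles (θ0=0°, θ1=90°, θ2=0°)
t=2 rotate(1, 180) ⇒ joint angles (θ0=0°, θ1=270°, θ2=0°)
no 1-step plan works, so 2 is optimal.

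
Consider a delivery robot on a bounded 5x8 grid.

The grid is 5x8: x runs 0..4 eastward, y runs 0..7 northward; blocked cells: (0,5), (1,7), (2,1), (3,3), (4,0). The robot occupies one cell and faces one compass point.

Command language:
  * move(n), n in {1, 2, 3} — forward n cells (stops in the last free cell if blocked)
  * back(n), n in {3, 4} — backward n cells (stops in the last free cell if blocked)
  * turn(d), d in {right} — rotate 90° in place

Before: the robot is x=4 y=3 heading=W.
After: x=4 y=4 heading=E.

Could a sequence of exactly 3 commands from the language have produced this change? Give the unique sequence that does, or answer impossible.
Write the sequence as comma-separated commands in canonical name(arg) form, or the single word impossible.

key: cell and facing (now E) both changed — the 3 commands mix motion and turning
initial: x=4 y=3 heading=W
step 1 (turn(right)): x=4 y=3 heading=N
step 2 (move(1)): x=4 y=4 heading=N
step 3 (turn(right)): x=4 y=4 heading=E
no other 3-command option fits: unique.

turn(right), move(1), turn(right)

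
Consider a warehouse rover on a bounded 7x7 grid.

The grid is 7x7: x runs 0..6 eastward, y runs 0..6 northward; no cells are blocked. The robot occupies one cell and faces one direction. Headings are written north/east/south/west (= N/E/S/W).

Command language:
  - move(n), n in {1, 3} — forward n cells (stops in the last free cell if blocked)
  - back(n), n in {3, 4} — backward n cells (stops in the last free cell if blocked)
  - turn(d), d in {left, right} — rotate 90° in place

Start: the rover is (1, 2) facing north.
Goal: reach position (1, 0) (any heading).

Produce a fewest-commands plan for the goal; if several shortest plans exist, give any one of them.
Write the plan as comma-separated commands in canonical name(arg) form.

t0: (1, 2) facing north
[1] after back(4): (1, 0) facing north
nothing shorter than 1 reaches the goal.

back(4)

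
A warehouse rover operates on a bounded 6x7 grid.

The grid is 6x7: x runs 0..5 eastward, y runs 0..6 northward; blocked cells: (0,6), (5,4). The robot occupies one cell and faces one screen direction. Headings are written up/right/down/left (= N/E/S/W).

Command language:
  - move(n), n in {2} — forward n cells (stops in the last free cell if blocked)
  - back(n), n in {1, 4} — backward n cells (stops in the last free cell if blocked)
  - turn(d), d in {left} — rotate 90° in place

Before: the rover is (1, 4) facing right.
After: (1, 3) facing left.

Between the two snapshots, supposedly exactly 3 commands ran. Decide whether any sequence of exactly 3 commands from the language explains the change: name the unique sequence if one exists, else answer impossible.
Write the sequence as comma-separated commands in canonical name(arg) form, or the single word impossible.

key: cell and facing (now W) both changed — the 3 commands mix motion and turning
from: (1, 4) facing right
step 1 (turn(left)): (1, 4) facing up
step 2 (back(1)): (1, 3) facing up
step 3 (turn(left)): (1, 3) facing left
no other 3-command option fits: unique.

turn(left), back(1), turn(left)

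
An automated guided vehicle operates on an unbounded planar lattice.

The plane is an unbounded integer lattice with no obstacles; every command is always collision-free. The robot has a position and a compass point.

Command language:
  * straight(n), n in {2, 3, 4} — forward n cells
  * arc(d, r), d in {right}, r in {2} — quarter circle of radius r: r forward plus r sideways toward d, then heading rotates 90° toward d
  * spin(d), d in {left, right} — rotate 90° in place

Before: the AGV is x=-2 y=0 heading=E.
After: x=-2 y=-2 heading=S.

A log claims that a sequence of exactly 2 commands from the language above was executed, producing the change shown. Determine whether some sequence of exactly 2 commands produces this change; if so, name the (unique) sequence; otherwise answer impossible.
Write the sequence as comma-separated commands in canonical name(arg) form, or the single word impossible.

spin(right), straight(2)

key: cell and facing (now S) both changed — the 2 commands mix motion and turning
initial: x=-2 y=0 heading=E
[1] after spin(right): x=-2 y=0 heading=S
[2] after straight(2): x=-2 y=-2 heading=S
no other 2-command option fits: unique.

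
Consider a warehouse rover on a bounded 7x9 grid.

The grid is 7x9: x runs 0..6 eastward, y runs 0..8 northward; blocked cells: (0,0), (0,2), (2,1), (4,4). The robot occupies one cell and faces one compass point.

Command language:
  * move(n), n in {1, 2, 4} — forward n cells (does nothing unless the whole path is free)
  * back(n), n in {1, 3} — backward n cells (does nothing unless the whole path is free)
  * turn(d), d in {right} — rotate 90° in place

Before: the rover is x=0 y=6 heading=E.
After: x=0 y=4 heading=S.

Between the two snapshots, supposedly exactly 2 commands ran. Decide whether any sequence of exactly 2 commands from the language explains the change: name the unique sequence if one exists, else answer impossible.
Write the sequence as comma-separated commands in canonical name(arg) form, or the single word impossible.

turn(right), move(2)

key: order matters: swapping turn(right) and move(2) lands elsewhere
initial: x=0 y=6 heading=E
step 1 (turn(right)): x=0 y=6 heading=S
step 2 (move(2)): x=0 y=4 heading=S
uniquely the one of 36 2-step routes that fits.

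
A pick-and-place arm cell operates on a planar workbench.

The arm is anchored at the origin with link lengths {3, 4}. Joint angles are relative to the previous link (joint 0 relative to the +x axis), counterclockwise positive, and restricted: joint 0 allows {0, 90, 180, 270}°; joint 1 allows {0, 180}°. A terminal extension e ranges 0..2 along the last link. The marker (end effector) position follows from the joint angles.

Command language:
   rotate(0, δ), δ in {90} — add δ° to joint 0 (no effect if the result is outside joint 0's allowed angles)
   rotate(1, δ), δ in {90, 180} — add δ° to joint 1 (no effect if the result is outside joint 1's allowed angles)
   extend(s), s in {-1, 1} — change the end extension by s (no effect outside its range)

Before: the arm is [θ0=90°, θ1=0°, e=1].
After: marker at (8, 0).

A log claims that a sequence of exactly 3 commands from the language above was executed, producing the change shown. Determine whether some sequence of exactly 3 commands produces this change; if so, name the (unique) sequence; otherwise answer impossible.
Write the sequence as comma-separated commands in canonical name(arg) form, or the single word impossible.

rotate(0, 90), rotate(0, 90), rotate(0, 90)

begin: [θ0=90°, θ1=0°, e=1]
1. rotate(0, 90) → [θ0=180°, θ1=0°, e=1]
2. rotate(0, 90) → [θ0=270°, θ1=0°, e=1]
3. rotate(0, 90) → [θ0=0°, θ1=0°, e=1]
no rival 3-sequence matches.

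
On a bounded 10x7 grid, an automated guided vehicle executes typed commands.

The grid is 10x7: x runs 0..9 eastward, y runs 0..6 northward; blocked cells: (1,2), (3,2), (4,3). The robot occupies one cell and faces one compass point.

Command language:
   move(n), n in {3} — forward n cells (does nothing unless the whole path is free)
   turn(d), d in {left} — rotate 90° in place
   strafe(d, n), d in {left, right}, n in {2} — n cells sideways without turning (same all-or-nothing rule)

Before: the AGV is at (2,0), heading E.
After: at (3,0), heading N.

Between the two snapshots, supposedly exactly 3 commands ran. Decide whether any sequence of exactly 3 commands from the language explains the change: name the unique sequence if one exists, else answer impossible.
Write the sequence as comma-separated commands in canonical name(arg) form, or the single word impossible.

move(3), turn(left), strafe(left, 2)

key: cell and facing (now N) both changed — the 3 commands mix motion and turning
initial: at (2,0), heading E
1. move(3) → at (5,0), heading E
2. turn(left) → at (5,0), heading N
3. strafe(left, 2) → at (3,0), heading N
no rival 3-sequence matches.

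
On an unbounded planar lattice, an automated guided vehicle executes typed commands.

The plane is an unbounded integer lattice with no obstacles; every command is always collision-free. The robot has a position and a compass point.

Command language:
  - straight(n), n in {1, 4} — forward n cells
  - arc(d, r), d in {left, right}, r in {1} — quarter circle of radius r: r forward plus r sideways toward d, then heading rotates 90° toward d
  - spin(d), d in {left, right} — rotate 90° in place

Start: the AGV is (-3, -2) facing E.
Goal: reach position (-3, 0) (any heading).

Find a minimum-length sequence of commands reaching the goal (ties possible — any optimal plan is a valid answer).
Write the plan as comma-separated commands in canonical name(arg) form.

arc(left, 1), arc(left, 1)

from: (-3, -2) facing E
1. arc(left, 1) → (-2, -1) facing N
2. arc(left, 1) → (-3, 0) facing W
shorter routes all fall short; 2 is best.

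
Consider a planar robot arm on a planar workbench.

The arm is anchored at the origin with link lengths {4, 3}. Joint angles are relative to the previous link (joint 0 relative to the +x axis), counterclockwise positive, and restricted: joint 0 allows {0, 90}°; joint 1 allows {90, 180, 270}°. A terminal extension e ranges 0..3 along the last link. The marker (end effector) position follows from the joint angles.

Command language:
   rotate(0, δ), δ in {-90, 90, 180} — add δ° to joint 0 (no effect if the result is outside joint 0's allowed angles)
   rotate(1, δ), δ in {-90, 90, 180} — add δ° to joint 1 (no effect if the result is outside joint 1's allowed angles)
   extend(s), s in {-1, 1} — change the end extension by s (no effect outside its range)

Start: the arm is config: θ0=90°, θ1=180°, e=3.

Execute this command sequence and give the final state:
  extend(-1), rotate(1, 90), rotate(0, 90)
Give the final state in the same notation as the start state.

t0: config: θ0=90°, θ1=180°, e=3
step 1 (extend(-1)): config: θ0=90°, θ1=180°, e=2
step 2 (rotate(1, 90)): config: θ0=90°, θ1=270°, e=2
step 3 (rotate(0, 90)): config: θ0=90°, θ1=270°, e=2

config: θ0=90°, θ1=270°, e=2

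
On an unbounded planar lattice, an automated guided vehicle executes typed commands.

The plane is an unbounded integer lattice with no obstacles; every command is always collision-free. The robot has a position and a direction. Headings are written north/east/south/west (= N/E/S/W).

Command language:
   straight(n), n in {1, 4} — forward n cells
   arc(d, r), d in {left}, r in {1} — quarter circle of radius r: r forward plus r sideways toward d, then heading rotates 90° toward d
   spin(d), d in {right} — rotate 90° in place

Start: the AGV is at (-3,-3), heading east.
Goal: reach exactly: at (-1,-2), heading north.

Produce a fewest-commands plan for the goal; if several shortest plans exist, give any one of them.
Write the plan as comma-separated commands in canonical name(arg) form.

straight(1), arc(left, 1)

t0: at (-3,-3), heading east
[1] after straight(1): at (-2,-3), heading east
[2] after arc(left, 1): at (-1,-2), heading north
shorter routes all fall short; 2 is best.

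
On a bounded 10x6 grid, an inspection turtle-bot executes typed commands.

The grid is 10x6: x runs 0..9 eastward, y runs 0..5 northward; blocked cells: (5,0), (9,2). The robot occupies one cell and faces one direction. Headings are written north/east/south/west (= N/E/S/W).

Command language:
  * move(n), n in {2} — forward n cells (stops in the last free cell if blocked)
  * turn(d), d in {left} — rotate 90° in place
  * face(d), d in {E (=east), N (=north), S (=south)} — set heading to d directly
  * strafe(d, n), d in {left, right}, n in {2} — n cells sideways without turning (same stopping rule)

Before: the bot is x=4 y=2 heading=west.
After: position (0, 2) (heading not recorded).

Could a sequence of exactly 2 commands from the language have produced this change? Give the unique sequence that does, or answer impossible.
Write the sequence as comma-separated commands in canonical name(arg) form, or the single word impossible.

move(2), move(2)

initial: x=4 y=2 heading=west
step 1 (move(2)): x=2 y=2 heading=west
step 2 (move(2)): x=0 y=2 heading=west
no rival 2-sequence matches.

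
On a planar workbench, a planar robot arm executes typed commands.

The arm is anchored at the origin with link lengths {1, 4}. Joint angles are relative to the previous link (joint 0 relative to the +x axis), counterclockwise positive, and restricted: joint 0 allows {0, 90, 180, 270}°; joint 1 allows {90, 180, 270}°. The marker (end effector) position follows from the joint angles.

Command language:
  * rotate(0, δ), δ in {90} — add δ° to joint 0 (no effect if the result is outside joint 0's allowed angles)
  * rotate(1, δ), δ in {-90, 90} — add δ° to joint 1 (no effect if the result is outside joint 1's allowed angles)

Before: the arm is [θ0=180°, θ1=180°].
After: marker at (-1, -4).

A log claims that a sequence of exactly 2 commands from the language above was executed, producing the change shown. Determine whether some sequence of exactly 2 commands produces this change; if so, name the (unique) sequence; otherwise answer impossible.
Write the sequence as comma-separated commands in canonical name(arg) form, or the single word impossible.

rotate(1, -90), rotate(1, -90)

start: [θ0=180°, θ1=180°]
t=1 rotate(1, -90) ⇒ [θ0=180°, θ1=90°]
t=2 rotate(1, -90) ⇒ [θ0=180°, θ1=90°]
no other 2-command option fits: unique.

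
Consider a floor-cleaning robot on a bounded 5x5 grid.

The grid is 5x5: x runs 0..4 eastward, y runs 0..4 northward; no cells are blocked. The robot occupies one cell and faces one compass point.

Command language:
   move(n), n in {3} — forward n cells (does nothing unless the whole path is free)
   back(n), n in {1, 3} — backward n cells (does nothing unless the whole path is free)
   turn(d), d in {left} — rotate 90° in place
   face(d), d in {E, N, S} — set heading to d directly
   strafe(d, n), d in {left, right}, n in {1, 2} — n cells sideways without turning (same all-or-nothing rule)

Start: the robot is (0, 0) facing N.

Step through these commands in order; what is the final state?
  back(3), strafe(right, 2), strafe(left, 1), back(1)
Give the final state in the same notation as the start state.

start: (0, 0) facing N
t=1 back(3) ⇒ (0, 0) facing N
t=2 strafe(right, 2) ⇒ (2, 0) facing N
t=3 strafe(left, 1) ⇒ (1, 0) facing N
t=4 back(1) ⇒ (1, 0) facing N

(1, 0) facing N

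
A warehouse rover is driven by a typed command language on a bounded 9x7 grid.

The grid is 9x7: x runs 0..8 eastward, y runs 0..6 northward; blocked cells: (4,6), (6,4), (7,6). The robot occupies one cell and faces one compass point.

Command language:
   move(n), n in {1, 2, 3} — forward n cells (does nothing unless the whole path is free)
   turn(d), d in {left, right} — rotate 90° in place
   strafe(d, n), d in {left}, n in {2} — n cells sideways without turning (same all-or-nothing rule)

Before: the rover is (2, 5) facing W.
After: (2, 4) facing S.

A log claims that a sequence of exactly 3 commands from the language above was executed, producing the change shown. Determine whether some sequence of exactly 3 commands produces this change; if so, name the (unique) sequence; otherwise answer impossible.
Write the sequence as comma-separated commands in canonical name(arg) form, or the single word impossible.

key: running move(1) before move(3) would end elsewhere — order is forced
begin: (2, 5) facing W
1. move(3) → (2, 5) facing W
2. turn(left) → (2, 5) facing S
3. move(1) → (2, 4) facing S
uniquely the one of 216 3-step routes that fits.

move(3), turn(left), move(1)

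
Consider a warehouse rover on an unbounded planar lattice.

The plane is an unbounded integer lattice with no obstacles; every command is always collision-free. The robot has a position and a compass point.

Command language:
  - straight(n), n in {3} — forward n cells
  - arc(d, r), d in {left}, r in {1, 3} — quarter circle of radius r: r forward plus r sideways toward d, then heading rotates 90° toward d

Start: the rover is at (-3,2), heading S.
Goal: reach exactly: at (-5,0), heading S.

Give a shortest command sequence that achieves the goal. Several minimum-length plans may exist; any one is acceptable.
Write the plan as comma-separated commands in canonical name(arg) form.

arc(left, 3), arc(left, 1), arc(left, 3), arc(left, 3)

begin: at (-3,2), heading S
t=1 arc(left, 3) ⇒ at (0,-1), heading E
t=2 arc(left, 1) ⇒ at (1,0), heading N
t=3 arc(left, 3) ⇒ at (-2,3), heading W
t=4 arc(left, 3) ⇒ at (-5,0), heading S
no 3-step plan works, so 4 is optimal.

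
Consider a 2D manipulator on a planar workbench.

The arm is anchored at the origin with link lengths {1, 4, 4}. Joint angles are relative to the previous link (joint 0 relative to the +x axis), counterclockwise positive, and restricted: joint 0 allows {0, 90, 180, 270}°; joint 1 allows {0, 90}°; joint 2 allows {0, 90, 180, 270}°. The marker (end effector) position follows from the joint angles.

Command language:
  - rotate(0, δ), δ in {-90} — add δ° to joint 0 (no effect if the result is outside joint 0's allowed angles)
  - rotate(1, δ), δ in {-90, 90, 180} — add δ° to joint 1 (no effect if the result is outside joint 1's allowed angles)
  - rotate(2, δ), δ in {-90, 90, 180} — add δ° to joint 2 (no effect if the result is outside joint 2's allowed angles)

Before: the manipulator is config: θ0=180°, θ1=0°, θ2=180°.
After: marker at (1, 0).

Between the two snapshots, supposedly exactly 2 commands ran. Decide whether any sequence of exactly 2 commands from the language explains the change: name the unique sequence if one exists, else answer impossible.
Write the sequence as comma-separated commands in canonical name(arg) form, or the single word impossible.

initial: config: θ0=180°, θ1=0°, θ2=180°
1. rotate(0, -90) → config: θ0=90°, θ1=0°, θ2=180°
2. rotate(0, -90) → config: θ0=0°, θ1=0°, θ2=180°
all 49 alternatives checked — unique.

rotate(0, -90), rotate(0, -90)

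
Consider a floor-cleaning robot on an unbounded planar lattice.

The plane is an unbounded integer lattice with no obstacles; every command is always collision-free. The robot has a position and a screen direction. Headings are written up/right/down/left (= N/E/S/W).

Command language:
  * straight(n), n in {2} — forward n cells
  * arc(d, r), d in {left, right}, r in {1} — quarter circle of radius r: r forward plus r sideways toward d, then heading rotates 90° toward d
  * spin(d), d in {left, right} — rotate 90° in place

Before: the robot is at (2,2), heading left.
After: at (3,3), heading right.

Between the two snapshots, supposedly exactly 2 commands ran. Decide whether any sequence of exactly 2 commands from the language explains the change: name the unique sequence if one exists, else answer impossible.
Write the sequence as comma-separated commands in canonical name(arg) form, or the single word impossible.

key: position moved to (3,3) AND the heading swung to E — translation plus rotation needed
t0: at (2,2), heading left
1. spin(right) → at (2,2), heading up
2. arc(right, 1) → at (3,3), heading right
no other 2-command option fits: unique.

spin(right), arc(right, 1)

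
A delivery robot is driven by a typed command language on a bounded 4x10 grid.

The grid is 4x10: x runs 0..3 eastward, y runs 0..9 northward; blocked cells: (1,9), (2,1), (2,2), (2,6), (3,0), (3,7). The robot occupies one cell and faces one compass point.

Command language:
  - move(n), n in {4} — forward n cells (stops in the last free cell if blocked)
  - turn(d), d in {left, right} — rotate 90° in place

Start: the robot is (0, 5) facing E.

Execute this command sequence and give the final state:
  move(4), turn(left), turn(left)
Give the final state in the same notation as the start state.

(3, 5) facing W

t0: (0, 5) facing E
step 1 (move(4)): (3, 5) facing E
step 2 (turn(left)): (3, 5) facing N
step 3 (turn(left)): (3, 5) facing W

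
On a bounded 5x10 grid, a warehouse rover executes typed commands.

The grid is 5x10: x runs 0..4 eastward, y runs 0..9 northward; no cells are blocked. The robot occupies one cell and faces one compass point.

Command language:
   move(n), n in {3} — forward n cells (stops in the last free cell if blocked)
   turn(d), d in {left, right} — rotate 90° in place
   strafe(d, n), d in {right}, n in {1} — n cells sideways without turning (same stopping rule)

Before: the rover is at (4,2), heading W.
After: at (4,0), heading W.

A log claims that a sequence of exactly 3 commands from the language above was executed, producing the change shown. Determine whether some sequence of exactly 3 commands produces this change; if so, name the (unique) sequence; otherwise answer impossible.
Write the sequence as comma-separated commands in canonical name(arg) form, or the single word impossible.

key: order matters: swapping turn(left) and turn(right) lands elsewhere
start: at (4,2), heading W
step 1 (turn(left)): at (4,2), heading S
step 2 (move(3)): at (4,0), heading S
step 3 (turn(right)): at (4,0), heading W
no other 3-command option fits: unique.

turn(left), move(3), turn(right)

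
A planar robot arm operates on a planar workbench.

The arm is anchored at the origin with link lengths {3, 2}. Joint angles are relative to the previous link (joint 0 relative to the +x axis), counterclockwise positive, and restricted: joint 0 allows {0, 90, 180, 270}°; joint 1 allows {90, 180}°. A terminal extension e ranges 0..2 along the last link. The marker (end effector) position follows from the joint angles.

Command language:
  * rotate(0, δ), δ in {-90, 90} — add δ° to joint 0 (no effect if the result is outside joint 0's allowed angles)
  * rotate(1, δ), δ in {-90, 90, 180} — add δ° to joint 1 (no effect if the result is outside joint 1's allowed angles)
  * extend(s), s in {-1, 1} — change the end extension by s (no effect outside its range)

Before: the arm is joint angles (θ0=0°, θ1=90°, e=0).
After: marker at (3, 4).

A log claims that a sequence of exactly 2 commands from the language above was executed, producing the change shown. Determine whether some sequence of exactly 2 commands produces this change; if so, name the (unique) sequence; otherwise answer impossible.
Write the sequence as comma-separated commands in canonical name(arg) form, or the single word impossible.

extend(1), extend(1)

t0: joint angles (θ0=0°, θ1=90°, e=0)
step 1 (extend(1)): joint angles (θ0=0°, θ1=90°, e=1)
step 2 (extend(1)): joint angles (θ0=0°, θ1=90°, e=2)
no other 2-command option fits: unique.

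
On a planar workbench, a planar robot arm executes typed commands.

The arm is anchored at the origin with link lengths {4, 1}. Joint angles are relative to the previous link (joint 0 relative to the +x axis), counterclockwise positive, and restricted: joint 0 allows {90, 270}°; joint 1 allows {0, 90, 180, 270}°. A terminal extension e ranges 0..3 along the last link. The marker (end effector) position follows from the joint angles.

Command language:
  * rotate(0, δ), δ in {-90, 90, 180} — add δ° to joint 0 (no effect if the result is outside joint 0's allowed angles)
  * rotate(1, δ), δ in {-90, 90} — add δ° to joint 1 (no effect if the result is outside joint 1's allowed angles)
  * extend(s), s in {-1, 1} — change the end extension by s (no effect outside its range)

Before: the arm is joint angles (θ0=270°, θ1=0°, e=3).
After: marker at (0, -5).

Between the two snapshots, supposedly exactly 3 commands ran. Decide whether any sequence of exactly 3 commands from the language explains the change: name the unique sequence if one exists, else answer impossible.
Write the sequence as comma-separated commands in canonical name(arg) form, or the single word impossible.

extend(-1), extend(-1), extend(-1)

begin: joint angles (θ0=270°, θ1=0°, e=3)
step 1 (extend(-1)): joint angles (θ0=270°, θ1=0°, e=2)
step 2 (extend(-1)): joint angles (θ0=270°, θ1=0°, e=1)
step 3 (extend(-1)): joint angles (θ0=270°, θ1=0°, e=0)
uniquely the one of 343 3-step routes that fits.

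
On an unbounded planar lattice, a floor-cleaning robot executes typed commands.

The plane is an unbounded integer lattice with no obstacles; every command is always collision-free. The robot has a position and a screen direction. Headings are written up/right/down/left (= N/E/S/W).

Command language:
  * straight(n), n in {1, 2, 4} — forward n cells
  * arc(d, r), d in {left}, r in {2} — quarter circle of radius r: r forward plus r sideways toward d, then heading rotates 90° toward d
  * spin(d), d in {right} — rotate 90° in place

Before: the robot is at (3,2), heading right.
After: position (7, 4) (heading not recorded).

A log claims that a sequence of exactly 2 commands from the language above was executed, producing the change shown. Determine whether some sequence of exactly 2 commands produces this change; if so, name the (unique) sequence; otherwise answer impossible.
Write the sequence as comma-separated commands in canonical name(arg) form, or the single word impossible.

straight(2), arc(left, 2)

key: running arc(left, 2) before straight(2) would end elsewhere — order is forced
begin: at (3,2), heading right
[1] after straight(2): at (5,2), heading right
[2] after arc(left, 2): at (7,4), heading up
all 25 alternatives checked — unique.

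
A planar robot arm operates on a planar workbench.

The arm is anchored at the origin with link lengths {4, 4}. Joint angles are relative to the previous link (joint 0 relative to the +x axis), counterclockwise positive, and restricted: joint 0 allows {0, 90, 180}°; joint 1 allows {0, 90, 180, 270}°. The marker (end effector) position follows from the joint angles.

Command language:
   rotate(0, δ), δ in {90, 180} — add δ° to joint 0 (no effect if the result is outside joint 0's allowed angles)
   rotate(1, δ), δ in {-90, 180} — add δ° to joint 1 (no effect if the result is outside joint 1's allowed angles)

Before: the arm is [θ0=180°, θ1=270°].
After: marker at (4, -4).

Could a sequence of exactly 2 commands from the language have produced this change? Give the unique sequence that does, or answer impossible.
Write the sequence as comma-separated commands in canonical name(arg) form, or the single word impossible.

rotate(0, 90), rotate(0, 180)

key: order matters: swapping rotate(0, 90) and rotate(0, 180) lands elsewhere
begin: [θ0=180°, θ1=270°]
1. rotate(0, 90) → [θ0=180°, θ1=270°]
2. rotate(0, 180) → [θ0=0°, θ1=270°]
uniquely the one of 16 2-step routes that fits.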